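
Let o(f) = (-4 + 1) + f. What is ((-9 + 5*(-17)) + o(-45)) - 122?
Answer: -264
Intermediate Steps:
o(f) = -3 + f
((-9 + 5*(-17)) + o(-45)) - 122 = ((-9 + 5*(-17)) + (-3 - 45)) - 122 = ((-9 - 85) - 48) - 122 = (-94 - 48) - 122 = -142 - 122 = -264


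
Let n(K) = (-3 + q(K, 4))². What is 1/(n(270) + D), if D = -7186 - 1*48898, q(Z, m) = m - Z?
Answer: 1/16277 ≈ 6.1436e-5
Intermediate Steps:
n(K) = (1 - K)² (n(K) = (-3 + (4 - K))² = (1 - K)²)
D = -56084 (D = -7186 - 48898 = -56084)
1/(n(270) + D) = 1/((-1 + 270)² - 56084) = 1/(269² - 56084) = 1/(72361 - 56084) = 1/16277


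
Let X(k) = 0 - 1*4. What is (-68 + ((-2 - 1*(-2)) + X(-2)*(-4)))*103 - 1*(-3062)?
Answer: -2294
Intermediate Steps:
X(k) = -4 (X(k) = 0 - 4 = -4)
(-68 + ((-2 - 1*(-2)) + X(-2)*(-4)))*103 - 1*(-3062) = (-68 + ((-2 - 1*(-2)) - 4*(-4)))*103 - 1*(-3062) = (-68 + ((-2 + 2) + 16))*103 + 3062 = (-68 + (0 + 16))*103 + 3062 = (-68 + 16)*103 + 3062 = -52*103 + 3062 = -5356 + 3062 = -2294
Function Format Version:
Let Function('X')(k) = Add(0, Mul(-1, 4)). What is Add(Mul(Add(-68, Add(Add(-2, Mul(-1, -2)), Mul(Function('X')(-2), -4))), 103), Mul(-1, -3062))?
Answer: -2294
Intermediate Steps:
Function('X')(k) = -4 (Function('X')(k) = Add(0, -4) = -4)
Add(Mul(Add(-68, Add(Add(-2, Mul(-1, -2)), Mul(Function('X')(-2), -4))), 103), Mul(-1, -3062)) = Add(Mul(Add(-68, Add(Add(-2, Mul(-1, -2)), Mul(-4, -4))), 103), Mul(-1, -3062)) = Add(Mul(Add(-68, Add(Add(-2, 2), 16)), 103), 3062) = Add(Mul(Add(-68, Add(0, 16)), 103), 3062) = Add(Mul(Add(-68, 16), 103), 3062) = Add(Mul(-52, 103), 3062) = Add(-5356, 3062) = -2294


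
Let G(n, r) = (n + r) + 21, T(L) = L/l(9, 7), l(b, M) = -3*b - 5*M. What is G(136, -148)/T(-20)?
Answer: 279/10 ≈ 27.900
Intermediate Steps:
l(b, M) = -5*M - 3*b
T(L) = -L/62 (T(L) = L/(-5*7 - 3*9) = L/(-35 - 27) = L/(-62) = L*(-1/62) = -L/62)
G(n, r) = 21 + n + r
G(136, -148)/T(-20) = (21 + 136 - 148)/((-1/62*(-20))) = 9/(10/31) = 9*(31/10) = 279/10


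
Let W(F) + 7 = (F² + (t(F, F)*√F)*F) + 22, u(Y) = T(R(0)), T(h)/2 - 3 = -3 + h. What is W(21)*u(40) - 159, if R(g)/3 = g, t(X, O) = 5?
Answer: -159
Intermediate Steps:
R(g) = 3*g
T(h) = 2*h (T(h) = 6 + 2*(-3 + h) = 6 + (-6 + 2*h) = 2*h)
u(Y) = 0 (u(Y) = 2*(3*0) = 2*0 = 0)
W(F) = 15 + F² + 5*F^(3/2) (W(F) = -7 + ((F² + (5*√F)*F) + 22) = -7 + ((F² + 5*F^(3/2)) + 22) = -7 + (22 + F² + 5*F^(3/2)) = 15 + F² + 5*F^(3/2))
W(21)*u(40) - 159 = (15 + 21² + 5*21^(3/2))*0 - 159 = (15 + 441 + 5*(21*√21))*0 - 159 = (15 + 441 + 105*√21)*0 - 159 = (456 + 105*√21)*0 - 159 = 0 - 159 = -159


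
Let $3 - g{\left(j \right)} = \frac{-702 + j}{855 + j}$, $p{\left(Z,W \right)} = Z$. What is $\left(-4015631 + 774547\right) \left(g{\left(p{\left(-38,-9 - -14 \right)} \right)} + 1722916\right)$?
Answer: $- \frac{4562232690230292}{817} \approx -5.5841 \cdot 10^{12}$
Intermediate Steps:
$g{\left(j \right)} = 3 - \frac{-702 + j}{855 + j}$
$\left(-4015631 + 774547\right) \left(g{\left(p{\left(-38,-9 - -14 \right)} \right)} + 1722916\right) = \left(-4015631 + 774547\right) \left(\frac{3267 + 2 \left(-38\right)}{855 - 38} + 1722916\right) = - 3241084 \left(\frac{3267 - 76}{817} + 1722916\right) = - 3241084 \left(\frac{1}{817} \cdot 3191 + 1722916\right) = - 3241084 \left(\frac{3191}{817} + 1722916\right) = \left(-3241084\right) \frac{1407625563}{817} = - \frac{4562232690230292}{817}$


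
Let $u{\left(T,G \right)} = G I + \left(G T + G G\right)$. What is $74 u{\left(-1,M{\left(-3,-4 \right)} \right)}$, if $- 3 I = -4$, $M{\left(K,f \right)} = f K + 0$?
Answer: $10952$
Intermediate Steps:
$M{\left(K,f \right)} = K f$ ($M{\left(K,f \right)} = K f + 0 = K f$)
$I = \frac{4}{3}$ ($I = \left(- \frac{1}{3}\right) \left(-4\right) = \frac{4}{3} \approx 1.3333$)
$u{\left(T,G \right)} = G^{2} + \frac{4 G}{3} + G T$ ($u{\left(T,G \right)} = G \frac{4}{3} + \left(G T + G G\right) = \frac{4 G}{3} + \left(G T + G^{2}\right) = \frac{4 G}{3} + \left(G^{2} + G T\right) = G^{2} + \frac{4 G}{3} + G T$)
$74 u{\left(-1,M{\left(-3,-4 \right)} \right)} = 74 \frac{\left(-3\right) \left(-4\right) \left(4 + 3 \left(\left(-3\right) \left(-4\right)\right) + 3 \left(-1\right)\right)}{3} = 74 \cdot \frac{1}{3} \cdot 12 \left(4 + 3 \cdot 12 - 3\right) = 74 \cdot \frac{1}{3} \cdot 12 \left(4 + 36 - 3\right) = 74 \cdot \frac{1}{3} \cdot 12 \cdot 37 = 74 \cdot 148 = 10952$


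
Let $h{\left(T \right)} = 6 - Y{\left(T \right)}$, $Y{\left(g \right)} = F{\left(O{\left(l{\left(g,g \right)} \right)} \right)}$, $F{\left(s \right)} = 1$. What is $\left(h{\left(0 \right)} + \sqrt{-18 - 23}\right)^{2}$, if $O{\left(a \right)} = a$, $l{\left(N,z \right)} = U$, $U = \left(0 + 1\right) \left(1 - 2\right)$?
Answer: $\left(5 + i \sqrt{41}\right)^{2} \approx -16.0 + 64.031 i$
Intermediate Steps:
$U = -1$ ($U = 1 \left(-1\right) = -1$)
$l{\left(N,z \right)} = -1$
$Y{\left(g \right)} = 1$
$h{\left(T \right)} = 5$ ($h{\left(T \right)} = 6 - 1 = 5$)
$\left(h{\left(0 \right)} + \sqrt{-18 - 23}\right)^{2} = \left(5 + \sqrt{-18 - 23}\right)^{2} = \left(5 + \sqrt{-41}\right)^{2} = \left(5 + i \sqrt{41}\right)^{2}$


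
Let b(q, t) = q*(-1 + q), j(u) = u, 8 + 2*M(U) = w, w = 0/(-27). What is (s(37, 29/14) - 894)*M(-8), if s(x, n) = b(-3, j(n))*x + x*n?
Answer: 10454/7 ≈ 1493.4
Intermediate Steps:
w = 0 (w = 0*(-1/27) = 0)
M(U) = -4 (M(U) = -4 + (½)*0 = -4 + 0 = -4)
s(x, n) = 12*x + n*x (s(x, n) = (-3*(-1 - 3))*x + x*n = (-3*(-4))*x + n*x = 12*x + n*x)
(s(37, 29/14) - 894)*M(-8) = (37*(12 + 29/14) - 894)*(-4) = (37*(197/14) - 894)*(-4) = (7289/14 - 894)*(-4) = -5227/14*(-4) = 10454/7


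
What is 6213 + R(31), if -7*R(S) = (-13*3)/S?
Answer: 1348260/217 ≈ 6213.2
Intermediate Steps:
R(S) = 39/(7*S) (R(S) = -(-13*3)/(7*S) = -(-39)/(7*S) = 39/(7*S))
6213 + R(31) = 6213 + (39/7)/31 = 6213 + (39/7)*(1/31) = 6213 + 39/217 = 1348260/217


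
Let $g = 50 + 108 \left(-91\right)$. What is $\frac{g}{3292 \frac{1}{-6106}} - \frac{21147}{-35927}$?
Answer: $\frac{536268009440}{29567921} \approx 18137.0$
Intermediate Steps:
$g = -9778$ ($g = 50 - 9828 = -9778$)
$\frac{g}{3292 \frac{1}{-6106}} - \frac{21147}{-35927} = - \frac{9778}{3292 \frac{1}{-6106}} - \frac{21147}{-35927} = - \frac{9778}{3292 \left(- \frac{1}{6106}\right)} - - \frac{21147}{35927} = - \frac{9778}{- \frac{1646}{3053}} + \frac{21147}{35927} = \left(-9778\right) \left(- \frac{3053}{1646}\right) + \frac{21147}{35927} = \frac{14926117}{823} + \frac{21147}{35927} = \frac{536268009440}{29567921}$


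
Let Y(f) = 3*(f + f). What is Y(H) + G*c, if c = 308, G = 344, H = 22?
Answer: 106084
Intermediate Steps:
Y(f) = 6*f (Y(f) = 3*(2*f) = 6*f)
Y(H) + G*c = 6*22 + 344*308 = 132 + 105952 = 106084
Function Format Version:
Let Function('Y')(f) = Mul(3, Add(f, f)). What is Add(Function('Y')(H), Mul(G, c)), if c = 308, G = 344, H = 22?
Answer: 106084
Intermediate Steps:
Function('Y')(f) = Mul(6, f) (Function('Y')(f) = Mul(3, Mul(2, f)) = Mul(6, f))
Add(Function('Y')(H), Mul(G, c)) = Add(Mul(6, 22), Mul(344, 308)) = Add(132, 105952) = 106084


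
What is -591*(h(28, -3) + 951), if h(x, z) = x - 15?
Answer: -569724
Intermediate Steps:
h(x, z) = -15 + x
-591*(h(28, -3) + 951) = -591*((-15 + 28) + 951) = -591*(13 + 951) = -591*964 = -569724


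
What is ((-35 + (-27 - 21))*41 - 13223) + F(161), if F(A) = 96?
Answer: -16530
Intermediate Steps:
((-35 + (-27 - 21))*41 - 13223) + F(161) = ((-35 + (-27 - 21))*41 - 13223) + 96 = ((-35 - 48)*41 - 13223) + 96 = (-83*41 - 13223) + 96 = (-3403 - 13223) + 96 = -16626 + 96 = -16530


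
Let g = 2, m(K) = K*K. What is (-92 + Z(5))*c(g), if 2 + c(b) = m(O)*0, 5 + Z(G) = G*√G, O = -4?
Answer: 194 - 10*√5 ≈ 171.64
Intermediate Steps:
m(K) = K²
Z(G) = -5 + G^(3/2) (Z(G) = -5 + G*√G = -5 + G^(3/2))
c(b) = -2 (c(b) = -2 + (-4)²*0 = -2 + 16*0 = -2 + 0 = -2)
(-92 + Z(5))*c(g) = (-92 + (-5 + 5^(3/2)))*(-2) = (-92 + (-5 + 5*√5))*(-2) = (-97 + 5*√5)*(-2) = 194 - 10*√5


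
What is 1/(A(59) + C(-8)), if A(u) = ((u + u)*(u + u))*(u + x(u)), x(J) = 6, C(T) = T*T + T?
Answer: 1/905116 ≈ 1.1048e-6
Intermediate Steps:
C(T) = T + T² (C(T) = T² + T = T + T²)
A(u) = 4*u²*(6 + u) (A(u) = ((u + u)*(u + u))*(u + 6) = ((2*u)*(2*u))*(6 + u) = (4*u²)*(6 + u) = 4*u²*(6 + u))
1/(A(59) + C(-8)) = 1/(4*59²*(6 + 59) - 8*(1 - 8)) = 1/(4*3481*65 - 8*(-7)) = 1/(905060 + 56) = 1/905116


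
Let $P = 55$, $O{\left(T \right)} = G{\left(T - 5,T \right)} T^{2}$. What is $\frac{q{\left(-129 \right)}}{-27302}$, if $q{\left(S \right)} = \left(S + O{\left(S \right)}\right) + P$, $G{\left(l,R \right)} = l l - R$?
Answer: $- \frac{17703083}{1606} \approx -11023.0$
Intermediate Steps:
$G{\left(l,R \right)} = l^{2} - R$
$O{\left(T \right)} = T^{2} \left(\left(-5 + T\right)^{2} - T\right)$ ($O{\left(T \right)} = \left(\left(T - 5\right)^{2} - T\right) T^{2} = \left(\left(-5 + T\right)^{2} - T\right) T^{2} = T^{2} \left(\left(-5 + T\right)^{2} - T\right)$)
$q{\left(S \right)} = 55 + S + S^{2} \left(\left(-5 + S\right)^{2} - S\right)$ ($q{\left(S \right)} = \left(S + S^{2} \left(\left(-5 + S\right)^{2} - S\right)\right) + 55 = 55 + S + S^{2} \left(\left(-5 + S\right)^{2} - S\right)$)
$\frac{q{\left(-129 \right)}}{-27302} = \frac{55 - 129 + \left(-129\right)^{2} \left(\left(-5 - 129\right)^{2} - -129\right)}{-27302} = \left(55 - 129 + 16641 \left(\left(-134\right)^{2} + 129\right)\right) \left(- \frac{1}{27302}\right) = \left(55 - 129 + 16641 \left(17956 + 129\right)\right) \left(- \frac{1}{27302}\right) = \left(55 - 129 + 16641 \cdot 18085\right) \left(- \frac{1}{27302}\right) = \left(55 - 129 + 300952485\right) \left(- \frac{1}{27302}\right) = 300952411 \left(- \frac{1}{27302}\right) = - \frac{17703083}{1606}$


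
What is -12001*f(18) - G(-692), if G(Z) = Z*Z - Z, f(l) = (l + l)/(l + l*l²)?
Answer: -155879702/325 ≈ -4.7963e+5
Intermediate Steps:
f(l) = 2*l/(l + l³) (f(l) = (2*l)/(l + l³) = 2*l/(l + l³))
G(Z) = Z² - Z
-12001*f(18) - G(-692) = -24002/(1 + 18²) - (-692)*(-1 - 692) = -24002/(1 + 324) - (-692)*(-693) = -24002/325 - 1*479556 = -24002/325 - 479556 = -155879702/325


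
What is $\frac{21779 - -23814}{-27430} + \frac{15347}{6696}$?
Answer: $\frac{57838741}{91835640} \approx 0.62981$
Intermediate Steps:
$\frac{21779 - -23814}{-27430} + \frac{15347}{6696} = \left(21779 + 23814\right) \left(- \frac{1}{27430}\right) + 15347 \cdot \frac{1}{6696} = 45593 \left(- \frac{1}{27430}\right) + \frac{15347}{6696} = - \frac{45593}{27430} + \frac{15347}{6696} = \frac{57838741}{91835640}$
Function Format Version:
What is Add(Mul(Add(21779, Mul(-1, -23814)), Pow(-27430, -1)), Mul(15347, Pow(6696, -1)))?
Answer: Rational(57838741, 91835640) ≈ 0.62981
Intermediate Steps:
Add(Mul(Add(21779, Mul(-1, -23814)), Pow(-27430, -1)), Mul(15347, Pow(6696, -1))) = Add(Mul(Add(21779, 23814), Rational(-1, 27430)), Mul(15347, Rational(1, 6696))) = Add(Mul(45593, Rational(-1, 27430)), Rational(15347, 6696)) = Add(Rational(-45593, 27430), Rational(15347, 6696)) = Rational(57838741, 91835640)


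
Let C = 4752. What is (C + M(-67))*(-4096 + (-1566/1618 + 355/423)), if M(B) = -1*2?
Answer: -6658188458500/342207 ≈ -1.9457e+7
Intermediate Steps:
M(B) = -2
(C + M(-67))*(-4096 + (-1566/1618 + 355/423)) = (4752 - 2)*(-4096 + (-1566/1618 + 355/423)) = 4750*(-4096 + (-1566*1/1618 + 355*(1/423))) = 4750*(-4096 + (-783/809 + 355/423)) = 4750*(-4096 - 44014/342207) = 4750*(-1401723886/342207) = -6658188458500/342207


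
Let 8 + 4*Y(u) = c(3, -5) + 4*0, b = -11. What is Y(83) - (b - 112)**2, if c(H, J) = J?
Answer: -60529/4 ≈ -15132.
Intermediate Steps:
Y(u) = -13/4 (Y(u) = -2 + (-5 + 4*0)/4 = -2 + (-5 + 0)/4 = -2 + (1/4)*(-5) = -2 - 5/4 = -13/4)
Y(83) - (b - 112)**2 = -13/4 - (-11 - 112)**2 = -13/4 - 1*(-123)**2 = -13/4 - 1*15129 = -13/4 - 15129 = -60529/4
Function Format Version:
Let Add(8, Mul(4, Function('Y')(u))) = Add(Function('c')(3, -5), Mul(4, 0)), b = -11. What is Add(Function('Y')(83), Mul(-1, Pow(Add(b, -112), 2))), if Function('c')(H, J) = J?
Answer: Rational(-60529, 4) ≈ -15132.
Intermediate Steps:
Function('Y')(u) = Rational(-13, 4) (Function('Y')(u) = Add(-2, Mul(Rational(1, 4), Add(-5, Mul(4, 0)))) = Add(-2, Mul(Rational(1, 4), Add(-5, 0))) = Add(-2, Mul(Rational(1, 4), -5)) = Add(-2, Rational(-5, 4)) = Rational(-13, 4))
Add(Function('Y')(83), Mul(-1, Pow(Add(b, -112), 2))) = Add(Rational(-13, 4), Mul(-1, Pow(Add(-11, -112), 2))) = Add(Rational(-13, 4), Mul(-1, Pow(-123, 2))) = Add(Rational(-13, 4), Mul(-1, 15129)) = Add(Rational(-13, 4), -15129) = Rational(-60529, 4)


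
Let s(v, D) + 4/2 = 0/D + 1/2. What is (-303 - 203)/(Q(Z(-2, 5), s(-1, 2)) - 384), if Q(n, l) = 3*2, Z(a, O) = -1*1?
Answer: 253/189 ≈ 1.3386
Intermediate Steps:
Z(a, O) = -1
s(v, D) = -3/2 (s(v, D) = -2 + (0/D + 1/2) = -2 + (0 + 1*(½)) = -2 + (0 + ½) = -2 + ½ = -3/2)
Q(n, l) = 6
(-303 - 203)/(Q(Z(-2, 5), s(-1, 2)) - 384) = (-303 - 203)/(6 - 384) = -506/(-378) = -506*(-1/378) = 253/189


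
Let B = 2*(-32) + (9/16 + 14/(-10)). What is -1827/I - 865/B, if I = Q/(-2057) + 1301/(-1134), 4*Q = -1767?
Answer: 44512232550124/22565654475 ≈ 1972.6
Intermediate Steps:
Q = -1767/4 (Q = (¼)*(-1767) = -1767/4 ≈ -441.75)
B = -5187/80 (B = -64 + (9*(1/16) + 14*(-⅒)) = -64 + (9/16 - 7/5) = -64 - 67/80 = -5187/80 ≈ -64.838)
I = -4350425/4665276 (I = -1767/4/(-2057) + 1301/(-1134) = -1767/4*(-1/2057) + 1301*(-1/1134) = 1767/8228 - 1301/1134 = -4350425/4665276 ≈ -0.93251)
-1827/I - 865/B = -1827/(-4350425/4665276) - 865/(-5187/80) = -1827*(-4665276/4350425) - 865*(-80/5187) = 8523459252/4350425 + 69200/5187 = 44512232550124/22565654475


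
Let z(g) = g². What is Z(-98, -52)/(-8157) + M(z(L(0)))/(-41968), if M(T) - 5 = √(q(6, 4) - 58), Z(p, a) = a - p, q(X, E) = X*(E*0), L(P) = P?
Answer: -1971313/342332976 - I*√58/41968 ≈ -0.0057585 - 0.00018147*I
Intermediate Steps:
q(X, E) = 0 (q(X, E) = X*0 = 0)
M(T) = 5 + I*√58 (M(T) = 5 + √(0 - 58) = 5 + √(-58) = 5 + I*√58)
Z(-98, -52)/(-8157) + M(z(L(0)))/(-41968) = (-52 - 1*(-98))/(-8157) + (5 + I*√58)/(-41968) = (-52 + 98)*(-1/8157) + (5 + I*√58)*(-1/41968) = 46*(-1/8157) + (-5/41968 - I*√58/41968) = -46/8157 + (-5/41968 - I*√58/41968) = -1971313/342332976 - I*√58/41968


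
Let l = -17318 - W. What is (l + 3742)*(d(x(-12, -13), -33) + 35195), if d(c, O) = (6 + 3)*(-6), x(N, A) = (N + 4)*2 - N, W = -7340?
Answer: -219139276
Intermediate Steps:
l = -9978 (l = -17318 - 1*(-7340) = -17318 + 7340 = -9978)
x(N, A) = 8 + N (x(N, A) = (4 + N)*2 - N = (8 + 2*N) - N = 8 + N)
d(c, O) = -54 (d(c, O) = 9*(-6) = -54)
(l + 3742)*(d(x(-12, -13), -33) + 35195) = (-9978 + 3742)*(-54 + 35195) = -6236*35141 = -219139276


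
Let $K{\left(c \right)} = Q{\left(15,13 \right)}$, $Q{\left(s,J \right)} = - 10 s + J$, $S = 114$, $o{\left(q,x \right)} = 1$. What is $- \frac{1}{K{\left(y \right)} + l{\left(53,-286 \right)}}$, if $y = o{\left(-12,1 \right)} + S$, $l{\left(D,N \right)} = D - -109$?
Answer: $- \frac{1}{25} \approx -0.04$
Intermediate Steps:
$l{\left(D,N \right)} = 109 + D$ ($l{\left(D,N \right)} = D + 109 = 109 + D$)
$y = 115$ ($y = 1 + 114 = 115$)
$Q{\left(s,J \right)} = J - 10 s$
$K{\left(c \right)} = -137$ ($K{\left(c \right)} = 13 - 150 = -137$)
$- \frac{1}{K{\left(y \right)} + l{\left(53,-286 \right)}} = - \frac{1}{-137 + \left(109 + 53\right)} = - \frac{1}{-137 + 162} = - \frac{1}{25}$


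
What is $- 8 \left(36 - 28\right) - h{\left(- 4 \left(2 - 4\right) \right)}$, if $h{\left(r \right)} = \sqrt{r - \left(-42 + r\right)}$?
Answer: $-64 - \sqrt{42} \approx -70.481$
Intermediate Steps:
$h{\left(r \right)} = \sqrt{42}$
$- 8 \left(36 - 28\right) - h{\left(- 4 \left(2 - 4\right) \right)} = - 8 \left(36 - 28\right) - \sqrt{42} = \left(-8\right) 8 - \sqrt{42} = -64 - \sqrt{42}$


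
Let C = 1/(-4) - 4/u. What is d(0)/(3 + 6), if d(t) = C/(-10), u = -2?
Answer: -7/360 ≈ -0.019444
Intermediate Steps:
C = 7/4 (C = 1/(-4) - 4/(-2) = 1*(-¼) - 4*(-½) = -¼ + 2 = 7/4 ≈ 1.7500)
d(t) = -7/40 (d(t) = (7/4)/(-10) = (7/4)*(-⅒) = -7/40)
d(0)/(3 + 6) = -7/40/(3 + 6) = -7/40/9 = (⅑)*(-7/40) = -7/360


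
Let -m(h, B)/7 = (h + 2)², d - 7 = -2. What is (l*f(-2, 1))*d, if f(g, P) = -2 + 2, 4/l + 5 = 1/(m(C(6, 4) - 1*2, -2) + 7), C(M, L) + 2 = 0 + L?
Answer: 0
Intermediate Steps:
d = 5 (d = 7 - 2 = 5)
C(M, L) = -2 + L (C(M, L) = -2 + (0 + L) = -2 + L)
m(h, B) = -7*(2 + h)² (m(h, B) = -7*(h + 2)² = -7*(2 + h)²)
l = -42/53 (l = 4/(-5 + 1/(-7*(2 + ((-2 + 4) - 1*2))² + 7)) = 4/(-5 + 1/(-7*(2 + (2 - 2))² + 7)) = 4/(-5 + 1/(-7*(2 + 0)² + 7)) = 4/(-5 + 1/(-7*2² + 7)) = 4/(-5 + 1/(-7*4 + 7)) = 4/(-5 + 1/(-28 + 7)) = 4/(-5 + 1/(-21)) = 4/(-5 - 1/21) = 4/(-106/21) = 4*(-21/106) = -42/53 ≈ -0.79245)
f(g, P) = 0
(l*f(-2, 1))*d = -42/53*0*5 = 0*5 = 0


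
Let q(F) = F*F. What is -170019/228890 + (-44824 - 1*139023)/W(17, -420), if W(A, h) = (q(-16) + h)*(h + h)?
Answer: -6550255727/3153188640 ≈ -2.0773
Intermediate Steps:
q(F) = F**2
W(A, h) = 2*h*(256 + h) (W(A, h) = ((-16)**2 + h)*(h + h) = (256 + h)*(2*h) = 2*h*(256 + h))
-170019/228890 + (-44824 - 1*139023)/W(17, -420) = -170019/228890 + (-44824 - 1*139023)/((2*(-420)*(256 - 420))) = -170019*1/228890 + (-44824 - 139023)/((2*(-420)*(-164))) = -170019/228890 - 183847/137760 = -6550255727/3153188640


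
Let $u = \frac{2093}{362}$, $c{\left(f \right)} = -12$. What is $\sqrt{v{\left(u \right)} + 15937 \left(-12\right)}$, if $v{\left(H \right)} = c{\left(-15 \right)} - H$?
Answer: $\frac{13 i \sqrt{148305970}}{362} \approx 437.33 i$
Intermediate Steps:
$u = \frac{2093}{362}$ ($u = 2093 \cdot \frac{1}{362} = \frac{2093}{362} \approx 5.7818$)
$v{\left(H \right)} = -12 - H$
$\sqrt{v{\left(u \right)} + 15937 \left(-12\right)} = \sqrt{\left(-12 - \frac{2093}{362}\right) + 15937 \left(-12\right)} = \sqrt{\left(-12 - \frac{2093}{362}\right) - 191244} = \sqrt{- \frac{6437}{362} - 191244} = \sqrt{- \frac{69236765}{362}} = \frac{13 i \sqrt{148305970}}{362}$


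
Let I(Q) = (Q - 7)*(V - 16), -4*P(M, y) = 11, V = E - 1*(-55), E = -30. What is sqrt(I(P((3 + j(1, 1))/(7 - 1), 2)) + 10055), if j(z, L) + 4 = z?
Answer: sqrt(39869)/2 ≈ 99.836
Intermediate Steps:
j(z, L) = -4 + z
V = 25 (V = -30 - 1*(-55) = -30 + 55 = 25)
P(M, y) = -11/4 (P(M, y) = -1/4*11 = -11/4)
I(Q) = -63 + 9*Q (I(Q) = (Q - 7)*(25 - 16) = (-7 + Q)*9 = -63 + 9*Q)
sqrt(I(P((3 + j(1, 1))/(7 - 1), 2)) + 10055) = sqrt((-63 + 9*(-11/4)) + 10055) = sqrt((-63 - 99/4) + 10055) = sqrt(-351/4 + 10055) = sqrt(39869/4) = sqrt(39869)/2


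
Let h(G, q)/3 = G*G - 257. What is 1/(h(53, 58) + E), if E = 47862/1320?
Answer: 220/1692297 ≈ 0.00013000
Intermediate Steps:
h(G, q) = -771 + 3*G**2 (h(G, q) = 3*(G*G - 257) = 3*(G**2 - 257) = 3*(-257 + G**2) = -771 + 3*G**2)
E = 7977/220 (E = 47862*(1/1320) = 7977/220 ≈ 36.259)
1/(h(53, 58) + E) = 1/((-771 + 3*53**2) + 7977/220) = 1/((-771 + 3*2809) + 7977/220) = 1/((-771 + 8427) + 7977/220) = 1/(7656 + 7977/220) = 1/(1692297/220) = 220/1692297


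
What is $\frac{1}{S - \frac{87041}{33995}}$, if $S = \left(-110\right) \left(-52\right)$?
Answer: $\frac{33995}{194364359} \approx 0.0001749$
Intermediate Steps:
$S = 5720$
$\frac{1}{S - \frac{87041}{33995}} = \frac{1}{5720 - \frac{87041}{33995}} = \frac{1}{\frac{194364359}{33995}} = \frac{33995}{194364359}$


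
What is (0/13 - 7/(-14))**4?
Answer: 1/16 ≈ 0.062500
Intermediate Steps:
(0/13 - 7/(-14))**4 = (0*(1/13) - 7*(-1/14))**4 = (0 + 1/2)**4 = (1/2)**4 = 1/16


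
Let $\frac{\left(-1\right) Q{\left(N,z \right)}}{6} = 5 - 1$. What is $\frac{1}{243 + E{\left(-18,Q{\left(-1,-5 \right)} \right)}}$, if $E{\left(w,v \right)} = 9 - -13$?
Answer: $\frac{1}{265} \approx 0.0037736$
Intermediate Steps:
$Q{\left(N,z \right)} = -24$ ($Q{\left(N,z \right)} = - 6 \left(5 - 1\right) = \left(-6\right) 4 = -24$)
$E{\left(w,v \right)} = 22$ ($E{\left(w,v \right)} = 9 + 13 = 22$)
$\frac{1}{243 + E{\left(-18,Q{\left(-1,-5 \right)} \right)}} = \frac{1}{243 + 22} = \frac{1}{265}$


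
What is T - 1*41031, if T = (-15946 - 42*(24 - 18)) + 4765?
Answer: -52464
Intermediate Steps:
T = -11433 (T = (-15946 - 42*6) + 4765 = (-15946 - 252) + 4765 = -16198 + 4765 = -11433)
T - 1*41031 = -11433 - 1*41031 = -11433 - 41031 = -52464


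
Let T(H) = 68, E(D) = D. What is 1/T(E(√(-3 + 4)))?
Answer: 1/68 ≈ 0.014706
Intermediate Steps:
1/T(E(√(-3 + 4))) = 1/68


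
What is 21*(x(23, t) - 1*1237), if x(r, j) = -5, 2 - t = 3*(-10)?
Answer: -26082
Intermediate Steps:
t = 32 (t = 2 - 3*(-10) = 2 - 1*(-30) = 2 + 30 = 32)
21*(x(23, t) - 1*1237) = 21*(-5 - 1*1237) = 21*(-5 - 1237) = 21*(-1242) = -26082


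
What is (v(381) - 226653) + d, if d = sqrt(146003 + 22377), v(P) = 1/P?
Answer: -86354792/381 + 2*sqrt(42095) ≈ -2.2624e+5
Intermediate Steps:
d = 2*sqrt(42095) (d = sqrt(168380) = 2*sqrt(42095) ≈ 410.34)
(v(381) - 226653) + d = (1/381 - 226653) + 2*sqrt(42095) = -86354792/381 + 2*sqrt(42095)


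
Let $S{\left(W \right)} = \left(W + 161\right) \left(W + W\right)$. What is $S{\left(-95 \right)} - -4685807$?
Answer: $4673267$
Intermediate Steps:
$S{\left(W \right)} = 2 W \left(161 + W\right)$ ($S{\left(W \right)} = \left(161 + W\right) 2 W = 2 W \left(161 + W\right)$)
$S{\left(-95 \right)} - -4685807 = 2 \left(-95\right) \left(161 - 95\right) - -4685807 = 2 \left(-95\right) 66 + 4685807 = -12540 + 4685807 = 4673267$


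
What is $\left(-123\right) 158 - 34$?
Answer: $-19468$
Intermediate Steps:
$\left(-123\right) 158 - 34 = -19434 + \left(-58 + 24\right) = -19434 - 34 = -19468$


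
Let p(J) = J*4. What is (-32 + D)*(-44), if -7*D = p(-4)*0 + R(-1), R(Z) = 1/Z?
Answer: 9812/7 ≈ 1401.7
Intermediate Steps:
p(J) = 4*J
R(Z) = 1/Z
D = ⅐ (D = -((4*(-4))*0 + 1/(-1))/7 = -(-16*0 - 1)/7 = -(0 - 1)/7 = -⅐*(-1) = ⅐ ≈ 0.14286)
(-32 + D)*(-44) = (-32 + ⅐)*(-44) = -223/7*(-44) = 9812/7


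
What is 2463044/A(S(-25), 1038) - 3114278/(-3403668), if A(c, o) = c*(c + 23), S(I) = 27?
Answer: 698965693391/382912650 ≈ 1825.4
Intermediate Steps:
A(c, o) = c*(23 + c)
2463044/A(S(-25), 1038) - 3114278/(-3403668) = 2463044/((27*(23 + 27))) - 3114278/(-3403668) = 2463044/((27*50)) - 3114278*(-1/3403668) = 2463044/1350 + 1557139/1701834 = 2463044*(1/1350) + 1557139/1701834 = 1231522/675 + 1557139/1701834 = 698965693391/382912650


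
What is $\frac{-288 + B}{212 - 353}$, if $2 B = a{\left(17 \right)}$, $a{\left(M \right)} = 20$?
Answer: $\frac{278}{141} \approx 1.9716$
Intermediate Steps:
$B = 10$ ($B = \frac{1}{2} \cdot 20 = 10$)
$\frac{-288 + B}{212 - 353} = \frac{-288 + 10}{212 - 353} = - \frac{278}{-141} = \left(-278\right) \left(- \frac{1}{141}\right) = \frac{278}{141}$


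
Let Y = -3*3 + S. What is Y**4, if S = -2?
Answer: 14641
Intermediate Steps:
Y = -11 (Y = -3*3 - 2 = -9 - 2 = -11)
Y**4 = (-11)**4 = 14641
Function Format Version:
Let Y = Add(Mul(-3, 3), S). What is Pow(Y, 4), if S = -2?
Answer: 14641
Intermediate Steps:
Y = -11 (Y = Add(Mul(-3, 3), -2) = Add(-9, -2) = -11)
Pow(Y, 4) = Pow(-11, 4) = 14641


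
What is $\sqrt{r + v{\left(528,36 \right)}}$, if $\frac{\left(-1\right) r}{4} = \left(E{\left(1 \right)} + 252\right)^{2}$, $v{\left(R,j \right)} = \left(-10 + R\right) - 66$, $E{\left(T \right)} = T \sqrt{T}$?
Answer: $28 i \sqrt{326} \approx 505.55 i$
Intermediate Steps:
$E{\left(T \right)} = T^{\frac{3}{2}}$
$v{\left(R,j \right)} = -76 + R$
$r = -256036$ ($r = - 4 \left(1^{\frac{3}{2}} + 252\right)^{2} = - 4 \left(1 + 252\right)^{2} = - 4 \cdot 253^{2} = \left(-4\right) 64009 = -256036$)
$\sqrt{r + v{\left(528,36 \right)}} = \sqrt{-256036 + \left(-76 + 528\right)} = \sqrt{-256036 + 452} = \sqrt{-255584} = 28 i \sqrt{326}$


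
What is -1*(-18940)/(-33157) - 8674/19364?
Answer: -327178989/321026074 ≈ -1.0192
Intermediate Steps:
-1*(-18940)/(-33157) - 8674/19364 = 18940*(-1/33157) - 8674*1/19364 = -18940/33157 - 4337/9682 = -327178989/321026074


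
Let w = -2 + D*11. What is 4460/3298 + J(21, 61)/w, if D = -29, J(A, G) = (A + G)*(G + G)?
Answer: -15780766/529329 ≈ -29.813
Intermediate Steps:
J(A, G) = 2*G*(A + G) (J(A, G) = (A + G)*(2*G) = 2*G*(A + G))
w = -321 (w = -2 - 29*11 = -2 - 319 = -321)
4460/3298 + J(21, 61)/w = 4460/3298 + (2*61*(21 + 61))/(-321) = 4460*(1/3298) + (2*61*82)*(-1/321) = 2230/1649 + 10004*(-1/321) = 2230/1649 - 10004/321 = -15780766/529329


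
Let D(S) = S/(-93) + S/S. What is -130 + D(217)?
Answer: -394/3 ≈ -131.33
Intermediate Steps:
D(S) = 1 - S/93 (D(S) = S*(-1/93) + 1 = -S/93 + 1 = 1 - S/93)
-130 + D(217) = -130 + (1 - 1/93*217) = -130 + (1 - 7/3) = -130 - 4/3 = -394/3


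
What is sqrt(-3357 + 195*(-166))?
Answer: I*sqrt(35727) ≈ 189.02*I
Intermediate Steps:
sqrt(-3357 + 195*(-166)) = sqrt(-3357 - 32370) = sqrt(-35727) = I*sqrt(35727)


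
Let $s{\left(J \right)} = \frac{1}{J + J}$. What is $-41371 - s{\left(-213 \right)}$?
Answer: $- \frac{17624045}{426} \approx -41371.0$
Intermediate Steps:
$s{\left(J \right)} = \frac{1}{2 J}$
$-41371 - s{\left(-213 \right)} = -41371 - \frac{1}{2 \left(-213\right)} = -41371 - \frac{1}{2} \left(- \frac{1}{213}\right) = -41371 - - \frac{1}{426} = -41371 + \frac{1}{426} = - \frac{17624045}{426}$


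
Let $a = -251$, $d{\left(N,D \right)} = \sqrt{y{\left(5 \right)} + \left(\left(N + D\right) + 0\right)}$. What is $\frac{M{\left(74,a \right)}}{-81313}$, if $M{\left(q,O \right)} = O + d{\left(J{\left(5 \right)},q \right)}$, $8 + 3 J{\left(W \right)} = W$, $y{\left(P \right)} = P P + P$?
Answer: $\frac{251}{81313} - \frac{\sqrt{103}}{81313} \approx 0.002962$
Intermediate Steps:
$y{\left(P \right)} = P + P^{2}$ ($y{\left(P \right)} = P^{2} + P = P + P^{2}$)
$J{\left(W \right)} = - \frac{8}{3} + \frac{W}{3}$
$d{\left(N,D \right)} = \sqrt{30 + D + N}$ ($d{\left(N,D \right)} = \sqrt{5 \left(1 + 5\right) + \left(\left(N + D\right) + 0\right)} = \sqrt{5 \cdot 6 + \left(\left(D + N\right) + 0\right)} = \sqrt{30 + \left(D + N\right)} = \sqrt{30 + D + N}$)
$M{\left(q,O \right)} = O + \sqrt{29 + q}$ ($M{\left(q,O \right)} = O + \sqrt{30 + q + \left(- \frac{8}{3} + \frac{1}{3} \cdot 5\right)} = O + \sqrt{30 + q + \left(- \frac{8}{3} + \frac{5}{3}\right)} = O + \sqrt{30 + q - 1} = O + \sqrt{29 + q}$)
$\frac{M{\left(74,a \right)}}{-81313} = \frac{-251 + \sqrt{29 + 74}}{-81313} = \left(-251 + \sqrt{103}\right) \left(- \frac{1}{81313}\right) = \frac{251}{81313} - \frac{\sqrt{103}}{81313}$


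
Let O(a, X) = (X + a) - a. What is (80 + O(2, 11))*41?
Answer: 3731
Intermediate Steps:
O(a, X) = X
(80 + O(2, 11))*41 = (80 + 11)*41 = 91*41 = 3731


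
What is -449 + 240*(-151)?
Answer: -36689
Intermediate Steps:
-449 + 240*(-151) = -449 - 36240 = -36689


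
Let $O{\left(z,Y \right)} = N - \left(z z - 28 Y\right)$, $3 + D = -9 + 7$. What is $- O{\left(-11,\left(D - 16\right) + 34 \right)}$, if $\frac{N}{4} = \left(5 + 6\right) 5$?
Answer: $-463$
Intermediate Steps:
$D = -5$ ($D = -3 + \left(-9 + 7\right) = -3 - 2 = -5$)
$N = 220$ ($N = 4 \left(5 + 6\right) 5 = 4 \cdot 11 \cdot 5 = 4 \cdot 55 = 220$)
$O{\left(z,Y \right)} = 220 - z^{2} + 28 Y$ ($O{\left(z,Y \right)} = 220 - \left(z z - 28 Y\right) = 220 - \left(z^{2} - 28 Y\right) = 220 + \left(- z^{2} + 28 Y\right) = 220 - z^{2} + 28 Y$)
$- O{\left(-11,\left(D - 16\right) + 34 \right)} = - (220 - \left(-11\right)^{2} + 28 \left(\left(-5 - 16\right) + 34\right)) = - (220 - 121 + 28 \left(-21 + 34\right)) = - (220 - 121 + 28 \cdot 13) = - (220 - 121 + 364) = \left(-1\right) 463 = -463$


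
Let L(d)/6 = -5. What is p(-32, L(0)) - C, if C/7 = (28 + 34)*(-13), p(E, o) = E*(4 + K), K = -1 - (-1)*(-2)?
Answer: 5610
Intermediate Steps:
L(d) = -30 (L(d) = 6*(-5) = -30)
K = -3 (K = -1 - 1*2 = -1 - 2 = -3)
p(E, o) = E (p(E, o) = E*(4 - 3) = E*1 = E)
C = -5642 (C = 7*((28 + 34)*(-13)) = 7*(62*(-13)) = 7*(-806) = -5642)
p(-32, L(0)) - C = -32 - 1*(-5642) = -32 + 5642 = 5610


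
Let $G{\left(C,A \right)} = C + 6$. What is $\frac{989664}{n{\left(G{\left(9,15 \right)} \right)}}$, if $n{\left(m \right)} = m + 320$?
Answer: $\frac{989664}{335} \approx 2954.2$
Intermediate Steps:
$G{\left(C,A \right)} = 6 + C$
$n{\left(m \right)} = 320 + m$
$\frac{989664}{n{\left(G{\left(9,15 \right)} \right)}} = \frac{989664}{320 + \left(6 + 9\right)} = \frac{989664}{320 + 15} = \frac{989664}{335}$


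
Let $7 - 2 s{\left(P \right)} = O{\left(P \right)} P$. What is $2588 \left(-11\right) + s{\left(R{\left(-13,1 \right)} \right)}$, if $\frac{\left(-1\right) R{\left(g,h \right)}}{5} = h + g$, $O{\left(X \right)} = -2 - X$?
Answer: $- \frac{53209}{2} \approx -26605.0$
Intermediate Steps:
$R{\left(g,h \right)} = - 5 g - 5 h$ ($R{\left(g,h \right)} = - 5 \left(h + g\right) = - 5 \left(g + h\right) = - 5 g - 5 h$)
$s{\left(P \right)} = \frac{7}{2} - \frac{P \left(-2 - P\right)}{2}$ ($s{\left(P \right)} = \frac{7}{2} - \frac{\left(-2 - P\right) P}{2} = \frac{7}{2} - \frac{P \left(-2 - P\right)}{2}$)
$2588 \left(-11\right) + s{\left(R{\left(-13,1 \right)} \right)} = 2588 \left(-11\right) + \left(\frac{7}{2} + \frac{\left(\left(-5\right) \left(-13\right) - 5\right) \left(2 - -60\right)}{2}\right) = -28468 + \left(\frac{7}{2} + \frac{\left(65 - 5\right) \left(2 + \left(65 - 5\right)\right)}{2}\right) = -28468 + \left(\frac{7}{2} + \frac{1}{2} \cdot 60 \left(2 + 60\right)\right) = -28468 + \left(\frac{7}{2} + \frac{1}{2} \cdot 60 \cdot 62\right) = -28468 + \left(\frac{7}{2} + 1860\right) = -28468 + \frac{3727}{2} = - \frac{53209}{2}$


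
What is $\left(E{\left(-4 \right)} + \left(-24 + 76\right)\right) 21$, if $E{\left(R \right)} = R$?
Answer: $1008$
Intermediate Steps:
$\left(E{\left(-4 \right)} + \left(-24 + 76\right)\right) 21 = \left(-4 + \left(-24 + 76\right)\right) 21 = \left(-4 + 52\right) 21 = 48 \cdot 21 = 1008$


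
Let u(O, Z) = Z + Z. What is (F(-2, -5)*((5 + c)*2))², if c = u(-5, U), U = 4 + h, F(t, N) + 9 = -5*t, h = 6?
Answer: 2500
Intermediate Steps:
F(t, N) = -9 - 5*t
U = 10 (U = 4 + 6 = 10)
u(O, Z) = 2*Z
c = 20 (c = 2*10 = 20)
(F(-2, -5)*((5 + c)*2))² = ((-9 - 5*(-2))*((5 + 20)*2))² = ((-9 + 10)*(25*2))² = (1*50)² = 50² = 2500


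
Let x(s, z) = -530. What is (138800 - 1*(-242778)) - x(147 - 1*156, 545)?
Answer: 382108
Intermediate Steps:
(138800 - 1*(-242778)) - x(147 - 1*156, 545) = (138800 - 1*(-242778)) - 1*(-530) = (138800 + 242778) + 530 = 381578 + 530 = 382108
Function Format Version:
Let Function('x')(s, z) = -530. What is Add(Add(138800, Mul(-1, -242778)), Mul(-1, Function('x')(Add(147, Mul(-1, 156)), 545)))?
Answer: 382108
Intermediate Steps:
Add(Add(138800, Mul(-1, -242778)), Mul(-1, Function('x')(Add(147, Mul(-1, 156)), 545))) = Add(Add(138800, Mul(-1, -242778)), Mul(-1, -530)) = Add(Add(138800, 242778), 530) = Add(381578, 530) = 382108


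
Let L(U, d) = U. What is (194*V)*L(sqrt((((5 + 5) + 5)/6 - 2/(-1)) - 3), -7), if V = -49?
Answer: -4753*sqrt(6) ≈ -11642.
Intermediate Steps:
(194*V)*L(sqrt((((5 + 5) + 5)/6 - 2/(-1)) - 3), -7) = (194*(-49))*sqrt((((5 + 5) + 5)/6 - 2/(-1)) - 3) = -9506*sqrt(((10 + 5)*(1/6) - 2*(-1)) - 3) = -9506*sqrt((15*(1/6) + 2) - 3) = -9506*sqrt((5/2 + 2) - 3) = -9506*sqrt(9/2 - 3) = -4753*sqrt(6)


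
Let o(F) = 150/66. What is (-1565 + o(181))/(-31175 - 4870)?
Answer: 382/8811 ≈ 0.043355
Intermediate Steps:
o(F) = 25/11 (o(F) = 150*(1/66) = 25/11)
(-1565 + o(181))/(-31175 - 4870) = (-1565 + 25/11)/(-31175 - 4870) = -17190/11/(-36045) = -17190/11*(-1/36045) = 382/8811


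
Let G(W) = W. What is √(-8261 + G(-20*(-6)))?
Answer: I*√8141 ≈ 90.228*I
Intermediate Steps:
√(-8261 + G(-20*(-6))) = √(-8261 - 20*(-6)) = √(-8261 + 120) = √(-8141) = I*√8141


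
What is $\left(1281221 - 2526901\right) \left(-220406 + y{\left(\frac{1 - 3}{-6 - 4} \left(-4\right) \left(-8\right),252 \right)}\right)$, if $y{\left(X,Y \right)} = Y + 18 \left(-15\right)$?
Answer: $274577768320$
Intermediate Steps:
$y{\left(X,Y \right)} = -270 + Y$ ($y{\left(X,Y \right)} = Y - 270 = -270 + Y$)
$\left(1281221 - 2526901\right) \left(-220406 + y{\left(\frac{1 - 3}{-6 - 4} \left(-4\right) \left(-8\right),252 \right)}\right) = \left(1281221 - 2526901\right) \left(-220406 + \left(-270 + 252\right)\right) = - 1245680 \left(-220406 - 18\right) = \left(-1245680\right) \left(-220424\right) = 274577768320$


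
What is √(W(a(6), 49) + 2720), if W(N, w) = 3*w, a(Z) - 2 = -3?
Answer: √2867 ≈ 53.544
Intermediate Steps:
a(Z) = -1 (a(Z) = 2 - 3 = -1)
√(W(a(6), 49) + 2720) = √(3*49 + 2720) = √(147 + 2720) = √2867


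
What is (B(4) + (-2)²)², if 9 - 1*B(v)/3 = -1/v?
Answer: 16129/16 ≈ 1008.1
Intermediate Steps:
B(v) = 27 + 3/v (B(v) = 27 - (-3)/v = 27 + 3/v)
(B(4) + (-2)²)² = ((27 + 3/4) + (-2)²)² = ((27 + 3*(¼)) + 4)² = ((27 + ¾) + 4)² = (111/4 + 4)² = (127/4)² = 16129/16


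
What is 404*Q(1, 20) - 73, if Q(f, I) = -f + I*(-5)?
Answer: -40877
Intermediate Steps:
Q(f, I) = -f - 5*I
404*Q(1, 20) - 73 = 404*(-1*1 - 5*20) - 73 = 404*(-1 - 100) - 73 = 404*(-101) - 73 = -40804 - 73 = -40877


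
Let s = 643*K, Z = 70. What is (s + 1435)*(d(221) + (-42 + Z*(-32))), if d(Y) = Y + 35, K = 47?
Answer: -64135056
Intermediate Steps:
s = 30221 (s = 643*47 = 30221)
d(Y) = 35 + Y
(s + 1435)*(d(221) + (-42 + Z*(-32))) = (30221 + 1435)*((35 + 221) + (-42 + 70*(-32))) = 31656*(256 + (-42 - 2240)) = 31656*(256 - 2282) = 31656*(-2026) = -64135056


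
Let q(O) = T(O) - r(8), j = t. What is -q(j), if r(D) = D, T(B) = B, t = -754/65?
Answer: 98/5 ≈ 19.600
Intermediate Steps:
t = -58/5 (t = -754*1/65 = -58/5 ≈ -11.600)
j = -58/5 ≈ -11.600
q(O) = -8 + O (q(O) = O - 1*8 = O - 8 = -8 + O)
-q(j) = -(-8 - 58/5) = -1*(-98/5) = 98/5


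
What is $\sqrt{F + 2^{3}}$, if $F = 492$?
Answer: $10 \sqrt{5} \approx 22.361$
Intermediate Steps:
$\sqrt{F + 2^{3}} = \sqrt{492 + 2^{3}} = \sqrt{492 + 8} = \sqrt{500} = 10 \sqrt{5}$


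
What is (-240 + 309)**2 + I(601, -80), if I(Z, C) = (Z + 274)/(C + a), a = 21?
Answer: 280024/59 ≈ 4746.2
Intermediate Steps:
I(Z, C) = (274 + Z)/(21 + C) (I(Z, C) = (Z + 274)/(C + 21) = (274 + Z)/(21 + C))
(-240 + 309)**2 + I(601, -80) = (-240 + 309)**2 + (274 + 601)/(21 - 80) = 69**2 + 875/(-59) = 4761 - 1/59*875 = 4761 - 875/59 = 280024/59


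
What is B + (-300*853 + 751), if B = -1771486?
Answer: -2026635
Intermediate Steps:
B + (-300*853 + 751) = -1771486 + (-300*853 + 751) = -1771486 + (-255900 + 751) = -1771486 - 255149 = -2026635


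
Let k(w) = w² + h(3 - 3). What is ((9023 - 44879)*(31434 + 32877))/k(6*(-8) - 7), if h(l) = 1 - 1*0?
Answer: -67821624/89 ≈ -7.6204e+5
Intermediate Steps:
h(l) = 1 (h(l) = 1 + 0 = 1)
k(w) = 1 + w² (k(w) = w² + 1 = 1 + w²)
((9023 - 44879)*(31434 + 32877))/k(6*(-8) - 7) = ((9023 - 44879)*(31434 + 32877))/(1 + (6*(-8) - 7)²) = (-35856*64311)/(1 + (-48 - 7)²) = -2305935216/(1 + (-55)²) = -2305935216/(1 + 3025) = -2305935216/3026 = -2305935216*1/3026 = -67821624/89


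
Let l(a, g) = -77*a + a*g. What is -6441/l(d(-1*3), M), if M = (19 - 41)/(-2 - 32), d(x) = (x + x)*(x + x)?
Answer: 36499/15576 ≈ 2.3433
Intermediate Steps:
d(x) = 4*x² (d(x) = (2*x)*(2*x) = 4*x²)
M = 11/17 (M = -22/(-34) = -22*(-1/34) = 11/17 ≈ 0.64706)
-6441/l(d(-1*3), M) = -6441*1/(36*(-77 + 11/17)) = -6441/((4*(-3)²)*(-1298/17)) = -6441/((4*9)*(-1298/17)) = -6441/(36*(-1298/17)) = -6441/(-46728/17) = -6441*(-17/46728) = 36499/15576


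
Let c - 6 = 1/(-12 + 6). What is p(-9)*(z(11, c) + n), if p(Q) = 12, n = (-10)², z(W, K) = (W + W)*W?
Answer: 4104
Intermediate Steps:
c = 35/6 (c = 6 + 1/(-12 + 6) = 6 + 1/(-6) = 6 - ⅙ = 35/6 ≈ 5.8333)
z(W, K) = 2*W² (z(W, K) = (2*W)*W = 2*W²)
n = 100
p(-9)*(z(11, c) + n) = 12*(2*11² + 100) = 12*(2*121 + 100) = 12*(242 + 100) = 12*342 = 4104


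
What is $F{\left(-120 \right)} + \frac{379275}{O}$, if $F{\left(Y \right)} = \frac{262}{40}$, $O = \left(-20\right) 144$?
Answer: $- \frac{120137}{960} \approx -125.14$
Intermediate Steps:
$O = -2880$
$F{\left(Y \right)} = \frac{131}{20}$ ($F{\left(Y \right)} = 262 \cdot \frac{1}{40} = \frac{131}{20}$)
$F{\left(-120 \right)} + \frac{379275}{O} = \frac{131}{20} + \frac{379275}{-2880} = \frac{131}{20} + 379275 \left(- \frac{1}{2880}\right) = \frac{131}{20} - \frac{25285}{192} = - \frac{120137}{960}$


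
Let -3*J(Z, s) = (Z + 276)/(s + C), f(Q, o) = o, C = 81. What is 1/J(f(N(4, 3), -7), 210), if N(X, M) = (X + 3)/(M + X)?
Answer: -873/269 ≈ -3.2454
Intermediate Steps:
N(X, M) = (3 + X)/(M + X)
J(Z, s) = -(276 + Z)/(3*(81 + s)) (J(Z, s) = -(Z + 276)/(3*(s + 81)) = -(276 + Z)/(3*(81 + s)))
1/J(f(N(4, 3), -7), 210) = 1/((-276 - 1*(-7))/(3*(81 + 210))) = 1/((⅓)*(-276 + 7)/291) = 1/((⅓)*(1/291)*(-269)) = 1/(-269/873) = -873/269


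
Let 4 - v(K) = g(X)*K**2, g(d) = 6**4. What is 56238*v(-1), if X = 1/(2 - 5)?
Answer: -72659496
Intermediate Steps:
X = -1/3 (X = 1/(-3) = -1/3 ≈ -0.33333)
g(d) = 1296
v(K) = 4 - 1296*K**2
56238*v(-1) = 56238*(4 - 1296*(-1)**2) = 56238*(4 - 1296*1) = 56238*(4 - 1296) = 56238*(-1292) = -72659496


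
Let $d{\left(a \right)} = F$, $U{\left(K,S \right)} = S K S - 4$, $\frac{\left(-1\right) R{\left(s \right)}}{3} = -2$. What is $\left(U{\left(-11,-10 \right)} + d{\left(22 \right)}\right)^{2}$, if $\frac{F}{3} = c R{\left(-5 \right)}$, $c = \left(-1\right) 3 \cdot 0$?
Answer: $1218816$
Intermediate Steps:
$R{\left(s \right)} = 6$ ($R{\left(s \right)} = \left(-3\right) \left(-2\right) = 6$)
$U{\left(K,S \right)} = -4 + K S^{2}$ ($U{\left(K,S \right)} = K S S - 4 = K S^{2} - 4 = -4 + K S^{2}$)
$c = 0$ ($c = \left(-3\right) 0 = 0$)
$F = 0$ ($F = 3 \cdot 0 \cdot 6 = 3 \cdot 0 = 0$)
$d{\left(a \right)} = 0$
$\left(U{\left(-11,-10 \right)} + d{\left(22 \right)}\right)^{2} = \left(\left(-4 - 11 \left(-10\right)^{2}\right) + 0\right)^{2} = \left(\left(-4 - 1100\right) + 0\right)^{2} = \left(-1104 + 0\right)^{2} = \left(-1104\right)^{2} = 1218816$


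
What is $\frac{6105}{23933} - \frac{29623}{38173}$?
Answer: $- \frac{475921094}{913594409} \approx -0.52093$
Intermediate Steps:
$\frac{6105}{23933} - \frac{29623}{38173} = - \frac{475921094}{913594409}$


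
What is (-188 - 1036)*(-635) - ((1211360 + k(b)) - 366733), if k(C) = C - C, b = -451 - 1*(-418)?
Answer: -67387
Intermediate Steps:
b = -33 (b = -451 + 418 = -33)
k(C) = 0
(-188 - 1036)*(-635) - ((1211360 + k(b)) - 366733) = (-188 - 1036)*(-635) - ((1211360 + 0) - 366733) = -1224*(-635) - (1211360 - 366733) = 777240 - 1*844627 = 777240 - 844627 = -67387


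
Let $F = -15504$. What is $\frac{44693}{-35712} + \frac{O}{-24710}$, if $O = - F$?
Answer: $- \frac{829021439}{441221760} \approx -1.8789$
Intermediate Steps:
$O = 15504$ ($O = \left(-1\right) \left(-15504\right) = 15504$)
$\frac{44693}{-35712} + \frac{O}{-24710} = \frac{44693}{-35712} + \frac{15504}{-24710} = 44693 \left(- \frac{1}{35712}\right) + 15504 \left(- \frac{1}{24710}\right) = - \frac{44693}{35712} - \frac{7752}{12355} = - \frac{829021439}{441221760}$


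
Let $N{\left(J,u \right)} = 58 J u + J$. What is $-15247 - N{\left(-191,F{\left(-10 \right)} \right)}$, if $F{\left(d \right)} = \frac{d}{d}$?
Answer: $-3978$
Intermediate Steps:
$F{\left(d \right)} = 1$
$N{\left(J,u \right)} = J + 58 J u$ ($N{\left(J,u \right)} = 58 J u + J = J + 58 J u$)
$-15247 - N{\left(-191,F{\left(-10 \right)} \right)} = -15247 - - 191 \left(1 + 58 \cdot 1\right) = -15247 - - 191 \left(1 + 58\right) = -15247 - \left(-191\right) 59 = -15247 - -11269 = -15247 + 11269 = -3978$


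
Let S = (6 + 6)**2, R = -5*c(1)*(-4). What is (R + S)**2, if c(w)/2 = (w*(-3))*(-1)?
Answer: 69696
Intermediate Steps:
c(w) = 6*w (c(w) = 2*((w*(-3))*(-1)) = 2*(-3*w*(-1)) = 2*(3*w) = 6*w)
R = 120 (R = -30*(-4) = 120)
S = 144 (S = 12**2 = 144)
(R + S)**2 = (120 + 144)**2 = 264**2 = 69696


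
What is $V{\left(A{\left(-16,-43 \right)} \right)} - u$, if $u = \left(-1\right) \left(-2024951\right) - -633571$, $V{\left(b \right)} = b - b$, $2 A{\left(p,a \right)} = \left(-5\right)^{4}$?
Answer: $-2658522$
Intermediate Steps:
$A{\left(p,a \right)} = \frac{625}{2}$ ($A{\left(p,a \right)} = \frac{\left(-5\right)^{4}}{2} = \frac{1}{2} \cdot 625 = \frac{625}{2}$)
$V{\left(b \right)} = 0$
$u = 2658522$ ($u = 2024951 + 633571 = 2658522$)
$V{\left(A{\left(-16,-43 \right)} \right)} - u = 0 - 2658522 = -2658522$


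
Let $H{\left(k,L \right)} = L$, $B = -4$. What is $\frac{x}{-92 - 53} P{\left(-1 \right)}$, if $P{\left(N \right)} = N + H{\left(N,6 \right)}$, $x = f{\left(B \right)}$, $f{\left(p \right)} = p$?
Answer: $\frac{4}{29} \approx 0.13793$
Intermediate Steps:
$x = -4$
$P{\left(N \right)} = 6 + N$ ($P{\left(N \right)} = N + 6 = 6 + N$)
$\frac{x}{-92 - 53} P{\left(-1 \right)} = - \frac{4}{-92 - 53} \left(6 - 1\right) = - \frac{4}{-92 - 53} \cdot 5 = - \frac{4}{-145} \cdot 5 = \left(-4\right) \left(- \frac{1}{145}\right) 5 = \frac{4}{145} \cdot 5 = \frac{4}{29}$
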